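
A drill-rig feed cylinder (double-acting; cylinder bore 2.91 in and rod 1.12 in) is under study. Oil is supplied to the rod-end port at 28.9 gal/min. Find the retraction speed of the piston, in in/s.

v ≈ 19.6 in/s

Rod-side annular area A_ann = π/4 × (2.91² − 1.12²) = 5.666 in^2
Flow into the rod-end port fills the annular volume.
v = Q / A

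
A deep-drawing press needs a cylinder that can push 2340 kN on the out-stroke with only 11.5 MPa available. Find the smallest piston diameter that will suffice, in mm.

D ≈ 509 mm

Extension force acts on the full piston face: F = P × (π/4)D².
D = √(4F / (πP)) = √(4 × 2340 kN / (π × 11.5 MPa))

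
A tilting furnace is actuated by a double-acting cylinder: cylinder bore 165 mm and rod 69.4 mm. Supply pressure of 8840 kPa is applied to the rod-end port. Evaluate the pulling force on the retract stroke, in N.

F ≈ 1.56e5 N

Rod-side annular area A_ann = π/4 × (165² − 69.4²) = 17600 mm^2
On retraction the pressure acts on the annular area (bore minus rod).
F = P × A_ann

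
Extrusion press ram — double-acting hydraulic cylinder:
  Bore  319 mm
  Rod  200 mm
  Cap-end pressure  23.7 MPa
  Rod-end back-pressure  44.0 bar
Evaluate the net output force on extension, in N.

Cap-side area A_cap = π/4 × (319 mm)² = 79920 mm^2
Rod-side annular area A_ann = π/4 × (319² − 200²) = 48510 mm^2
Net thrust = P_cap·A_cap − P_rod·A_ann = 1.894e6 N − 2.134e5 N

F ≈ 1.68e6 N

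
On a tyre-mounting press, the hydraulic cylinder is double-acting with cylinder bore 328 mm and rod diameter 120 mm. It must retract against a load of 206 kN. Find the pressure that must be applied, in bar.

Rod-side annular area A_ann = π/4 × (328² − 120²) = 73190 mm^2
Retraction: pressure acts on the annular area.
P = F / A = 206 kN / A

P ≈ 28.1 bar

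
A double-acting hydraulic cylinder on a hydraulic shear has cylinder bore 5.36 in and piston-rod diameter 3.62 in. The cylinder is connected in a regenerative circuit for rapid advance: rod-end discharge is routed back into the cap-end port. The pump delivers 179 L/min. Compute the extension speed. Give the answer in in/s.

v ≈ 17.7 in/s

In regeneration the rod-end outflow joins the pump flow into the cap end, so the net volume the pump must supply per unit advance equals the rod cross-section area.
Rod cross-section A_rod = π/4 × (3.62 in)² = 10.29 in^2
v = Q_pump / A_rod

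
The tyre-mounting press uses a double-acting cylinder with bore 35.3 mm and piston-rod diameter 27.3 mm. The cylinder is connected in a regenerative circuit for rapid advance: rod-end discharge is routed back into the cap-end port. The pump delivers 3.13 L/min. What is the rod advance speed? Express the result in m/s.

v ≈ 0.0891 m/s

In regeneration the rod-end outflow joins the pump flow into the cap end, so the net volume the pump must supply per unit advance equals the rod cross-section area.
Rod cross-section A_rod = π/4 × (27.3 mm)² = 585.3 mm^2
v = Q_pump / A_rod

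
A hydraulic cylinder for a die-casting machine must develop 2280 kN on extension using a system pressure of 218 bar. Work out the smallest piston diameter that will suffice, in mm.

Extension force acts on the full piston face: F = P × (π/4)D².
D = √(4F / (πP)) = √(4 × 2280 kN / (π × 218 bar))

D ≈ 365 mm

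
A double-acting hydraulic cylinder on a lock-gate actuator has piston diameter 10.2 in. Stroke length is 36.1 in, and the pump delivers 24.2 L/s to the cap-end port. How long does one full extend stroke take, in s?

t ≈ 2.00 s

Cap-side area A_cap = π/4 × (10.2 in)² = 81.71 in^2
Swept volume V = A × L; t = V / Q = A·L / Q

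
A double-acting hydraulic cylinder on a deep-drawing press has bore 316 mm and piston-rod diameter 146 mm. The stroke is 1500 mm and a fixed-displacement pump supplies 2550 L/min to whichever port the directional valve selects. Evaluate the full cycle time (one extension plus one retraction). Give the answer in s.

t ≈ 4.95 s

Cap-side area A_cap = π/4 × (316 mm)² = 78430 mm^2
Rod-side annular area A_ann = π/4 × (316² − 146²) = 61690 mm^2
t_ext = A_cap·L/Q = 2.768 s
t_ret = A_ann·L/Q = 2.177 s
t_cycle = t_ext + t_ret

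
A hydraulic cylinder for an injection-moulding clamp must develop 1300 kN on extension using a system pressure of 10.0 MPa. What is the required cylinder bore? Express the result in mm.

Extension force acts on the full piston face: F = P × (π/4)D².
D = √(4F / (πP)) = √(4 × 1300 kN / (π × 10.0 MPa))

D ≈ 407 mm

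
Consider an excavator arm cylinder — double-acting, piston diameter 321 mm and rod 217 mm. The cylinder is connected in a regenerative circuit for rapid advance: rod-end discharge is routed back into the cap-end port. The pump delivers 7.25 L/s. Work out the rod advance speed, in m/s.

v ≈ 0.196 m/s

In regeneration the rod-end outflow joins the pump flow into the cap end, so the net volume the pump must supply per unit advance equals the rod cross-section area.
Rod cross-section A_rod = π/4 × (217 mm)² = 36980 mm^2
v = Q_pump / A_rod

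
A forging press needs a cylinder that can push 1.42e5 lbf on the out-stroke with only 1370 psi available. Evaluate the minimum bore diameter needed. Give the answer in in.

Extension force acts on the full piston face: F = P × (π/4)D².
D = √(4F / (πP)) = √(4 × 1.42e5 lbf / (π × 1370 psi))

D ≈ 11.5 in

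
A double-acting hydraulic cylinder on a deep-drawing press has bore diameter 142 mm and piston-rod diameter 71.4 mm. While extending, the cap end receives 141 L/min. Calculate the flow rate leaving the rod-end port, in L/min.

Q_out ≈ 105 L/min

Cap-side area A_cap = π/4 × (142 mm)² = 15840 mm^2
Rod-side annular area A_ann = π/4 × (142² − 71.4²) = 11830 mm^2
Piston speed v = Q_in/A_cap; rod-end outflow Q_out = v × A_ann = Q_in × A_ann/A_cap.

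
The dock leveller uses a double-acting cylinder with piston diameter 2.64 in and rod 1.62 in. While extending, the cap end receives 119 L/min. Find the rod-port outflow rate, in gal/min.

Cap-side area A_cap = π/4 × (2.64 in)² = 5.474 in^2
Rod-side annular area A_ann = π/4 × (2.64² − 1.62²) = 3.413 in^2
Piston speed v = Q_in/A_cap; rod-end outflow Q_out = v × A_ann = Q_in × A_ann/A_cap.

Q_out ≈ 19.6 gal/min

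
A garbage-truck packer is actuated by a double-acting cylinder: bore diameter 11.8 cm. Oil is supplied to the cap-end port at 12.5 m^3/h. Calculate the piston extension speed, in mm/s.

Cap-side area A_cap = π/4 × (11.8 cm)² = 109.4 cm^2
v = Q / A

v ≈ 318 mm/s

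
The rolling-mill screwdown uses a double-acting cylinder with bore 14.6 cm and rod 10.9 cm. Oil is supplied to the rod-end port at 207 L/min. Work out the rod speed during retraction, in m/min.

Rod-side annular area A_ann = π/4 × (14.6² − 10.9²) = 74.10 cm^2
Flow into the rod-end port fills the annular volume.
v = Q / A

v ≈ 27.9 m/min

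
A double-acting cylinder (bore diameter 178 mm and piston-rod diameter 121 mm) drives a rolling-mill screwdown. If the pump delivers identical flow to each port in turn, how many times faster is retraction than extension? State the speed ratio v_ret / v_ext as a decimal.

v_ret/v_ext ≈ 1.86

Cap-side area A_cap = π/4 × (178 mm)² = 24880 mm^2
Rod-side annular area A_ann = π/4 × (178² − 121²) = 13390 mm^2
For equal Q, v ∝ 1/A, so v_ret/v_ext = A_cap/A_ann.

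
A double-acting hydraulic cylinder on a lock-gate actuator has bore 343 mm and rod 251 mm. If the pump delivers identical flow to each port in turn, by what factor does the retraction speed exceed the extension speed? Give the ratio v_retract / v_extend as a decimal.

v_ret/v_ext ≈ 2.15

Cap-side area A_cap = π/4 × (343 mm)² = 92400 mm^2
Rod-side annular area A_ann = π/4 × (343² − 251²) = 42920 mm^2
For equal Q, v ∝ 1/A, so v_ret/v_ext = A_cap/A_ann.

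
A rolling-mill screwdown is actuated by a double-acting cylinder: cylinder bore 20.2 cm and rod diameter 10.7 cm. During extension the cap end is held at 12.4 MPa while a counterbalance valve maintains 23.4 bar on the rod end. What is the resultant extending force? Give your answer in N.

Cap-side area A_cap = π/4 × (20.2 cm)² = 320.5 cm^2
Rod-side annular area A_ann = π/4 × (20.2² − 10.7²) = 230.6 cm^2
Net thrust = P_cap·A_cap − P_rod·A_ann = 3.974e5 N − 53950 N

F ≈ 3.43e5 N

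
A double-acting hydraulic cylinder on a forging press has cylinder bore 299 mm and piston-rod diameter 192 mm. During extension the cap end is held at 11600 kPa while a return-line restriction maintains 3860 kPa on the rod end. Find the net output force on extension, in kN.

Cap-side area A_cap = π/4 × (299 mm)² = 70220 mm^2
Rod-side annular area A_ann = π/4 × (299² − 192²) = 41260 mm^2
Net thrust = P_cap·A_cap − P_rod·A_ann = 814.5 kN − 159.3 kN

F ≈ 655 kN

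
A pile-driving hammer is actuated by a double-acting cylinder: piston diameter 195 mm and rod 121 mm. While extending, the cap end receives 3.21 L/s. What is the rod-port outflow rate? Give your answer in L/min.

Q_out ≈ 118 L/min

Cap-side area A_cap = π/4 × (195 mm)² = 29860 mm^2
Rod-side annular area A_ann = π/4 × (195² − 121²) = 18370 mm^2
Piston speed v = Q_in/A_cap; rod-end outflow Q_out = v × A_ann = Q_in × A_ann/A_cap.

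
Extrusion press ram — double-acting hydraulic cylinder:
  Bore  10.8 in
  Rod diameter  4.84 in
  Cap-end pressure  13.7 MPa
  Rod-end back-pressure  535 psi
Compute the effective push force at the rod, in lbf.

Cap-side area A_cap = π/4 × (10.8 in)² = 91.61 in^2
Rod-side annular area A_ann = π/4 × (10.8² − 4.84²) = 73.21 in^2
Net thrust = P_cap·A_cap − P_rod·A_ann = 1.820e5 lbf − 39170 lbf

F ≈ 1.43e5 lbf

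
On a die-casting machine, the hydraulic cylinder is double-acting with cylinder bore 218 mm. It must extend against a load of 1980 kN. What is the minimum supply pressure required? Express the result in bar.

Cap-side area A_cap = π/4 × (218 mm)² = 37330 mm^2
P = F / A = 1980 kN / A

P ≈ 530 bar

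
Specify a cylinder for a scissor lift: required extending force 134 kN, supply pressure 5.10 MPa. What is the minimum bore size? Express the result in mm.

Extension force acts on the full piston face: F = P × (π/4)D².
D = √(4F / (πP)) = √(4 × 134 kN / (π × 5.10 MPa))

D ≈ 183 mm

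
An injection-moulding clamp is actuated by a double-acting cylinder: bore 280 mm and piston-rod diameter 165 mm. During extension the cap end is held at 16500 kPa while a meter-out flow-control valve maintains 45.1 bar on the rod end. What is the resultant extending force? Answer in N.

F ≈ 8.35e5 N

Cap-side area A_cap = π/4 × (280 mm)² = 61580 mm^2
Rod-side annular area A_ann = π/4 × (280² − 165²) = 40190 mm^2
Net thrust = P_cap·A_cap − P_rod·A_ann = 1.016e6 N − 1.813e5 N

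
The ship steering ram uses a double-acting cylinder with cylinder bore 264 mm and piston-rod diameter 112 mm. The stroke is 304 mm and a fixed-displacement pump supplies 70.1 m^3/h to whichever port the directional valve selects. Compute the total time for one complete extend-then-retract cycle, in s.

t ≈ 1.56 s

Cap-side area A_cap = π/4 × (264 mm)² = 54740 mm^2
Rod-side annular area A_ann = π/4 × (264² − 112²) = 44890 mm^2
t_ext = A_cap·L/Q = 0.8546 s
t_ret = A_ann·L/Q = 0.7008 s
t_cycle = t_ext + t_ret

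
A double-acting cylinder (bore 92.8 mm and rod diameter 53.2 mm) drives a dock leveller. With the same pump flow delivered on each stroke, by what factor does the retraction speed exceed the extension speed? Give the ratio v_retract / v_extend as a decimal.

Cap-side area A_cap = π/4 × (92.8 mm)² = 6764 mm^2
Rod-side annular area A_ann = π/4 × (92.8² − 53.2²) = 4541 mm^2
For equal Q, v ∝ 1/A, so v_ret/v_ext = A_cap/A_ann.

v_ret/v_ext ≈ 1.49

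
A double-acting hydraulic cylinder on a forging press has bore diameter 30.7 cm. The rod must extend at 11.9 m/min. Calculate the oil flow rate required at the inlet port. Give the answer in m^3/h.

Q ≈ 52.9 m^3/h

Cap-side area A_cap = π/4 × (30.7 cm)² = 740.2 cm^2
Q = A × v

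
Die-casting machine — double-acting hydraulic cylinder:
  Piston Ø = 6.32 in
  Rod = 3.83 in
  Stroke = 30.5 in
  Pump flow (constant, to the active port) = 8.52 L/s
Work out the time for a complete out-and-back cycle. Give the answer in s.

Cap-side area A_cap = π/4 × (6.32 in)² = 31.37 in^2
Rod-side annular area A_ann = π/4 × (6.32² − 3.83²) = 19.85 in^2
t_ext = A_cap·L/Q = 1.840 s
t_ret = A_ann·L/Q = 1.164 s
t_cycle = t_ext + t_ret

t ≈ 3.00 s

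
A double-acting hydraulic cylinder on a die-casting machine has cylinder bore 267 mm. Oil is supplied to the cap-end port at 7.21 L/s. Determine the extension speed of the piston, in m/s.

v ≈ 0.129 m/s

Cap-side area A_cap = π/4 × (267 mm)² = 55990 mm^2
v = Q / A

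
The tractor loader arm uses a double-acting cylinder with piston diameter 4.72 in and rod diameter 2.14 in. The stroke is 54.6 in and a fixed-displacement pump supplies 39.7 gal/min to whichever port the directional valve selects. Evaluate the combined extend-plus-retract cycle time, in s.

t ≈ 11.2 s

Cap-side area A_cap = π/4 × (4.72 in)² = 17.50 in^2
Rod-side annular area A_ann = π/4 × (4.72² − 2.14²) = 13.90 in^2
t_ext = A_cap·L/Q = 6.251 s
t_ret = A_ann·L/Q = 4.966 s
t_cycle = t_ext + t_ret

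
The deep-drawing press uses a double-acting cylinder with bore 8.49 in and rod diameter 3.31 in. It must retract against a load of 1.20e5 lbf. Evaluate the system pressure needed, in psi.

Rod-side annular area A_ann = π/4 × (8.49² − 3.31²) = 48.01 in^2
Retraction: pressure acts on the annular area.
P = F / A = 1.20e5 lbf / A

P ≈ 2500 psi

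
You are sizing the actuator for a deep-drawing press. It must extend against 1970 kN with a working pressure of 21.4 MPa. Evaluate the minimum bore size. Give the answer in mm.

Extension force acts on the full piston face: F = P × (π/4)D².
D = √(4F / (πP)) = √(4 × 1970 kN / (π × 21.4 MPa))

D ≈ 342 mm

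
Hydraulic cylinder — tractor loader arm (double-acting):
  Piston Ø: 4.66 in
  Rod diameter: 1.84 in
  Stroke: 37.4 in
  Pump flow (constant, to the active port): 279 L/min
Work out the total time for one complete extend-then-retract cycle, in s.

t ≈ 4.15 s

Cap-side area A_cap = π/4 × (4.66 in)² = 17.06 in^2
Rod-side annular area A_ann = π/4 × (4.66² − 1.84²) = 14.40 in^2
t_ext = A_cap·L/Q = 2.248 s
t_ret = A_ann·L/Q = 1.897 s
t_cycle = t_ext + t_ret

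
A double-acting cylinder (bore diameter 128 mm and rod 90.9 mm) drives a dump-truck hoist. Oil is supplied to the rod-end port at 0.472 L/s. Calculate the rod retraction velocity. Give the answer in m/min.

Rod-side annular area A_ann = π/4 × (128² − 90.9²) = 6378 mm^2
Flow into the rod-end port fills the annular volume.
v = Q / A

v ≈ 4.44 m/min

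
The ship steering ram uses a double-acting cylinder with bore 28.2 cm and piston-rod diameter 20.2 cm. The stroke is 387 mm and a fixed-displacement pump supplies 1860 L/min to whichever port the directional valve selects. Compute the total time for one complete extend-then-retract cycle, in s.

Cap-side area A_cap = π/4 × (28.2 cm)² = 624.6 cm^2
Rod-side annular area A_ann = π/4 × (28.2² − 20.2²) = 304.1 cm^2
t_ext = A_cap·L/Q = 0.7797 s
t_ret = A_ann·L/Q = 0.3796 s
t_cycle = t_ext + t_ret

t ≈ 1.16 s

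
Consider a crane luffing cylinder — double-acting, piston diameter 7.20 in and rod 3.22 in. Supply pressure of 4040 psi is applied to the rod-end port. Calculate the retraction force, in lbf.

F ≈ 1.32e5 lbf

Rod-side annular area A_ann = π/4 × (7.20² − 3.22²) = 32.57 in^2
On retraction the pressure acts on the annular area (bore minus rod).
F = P × A_ann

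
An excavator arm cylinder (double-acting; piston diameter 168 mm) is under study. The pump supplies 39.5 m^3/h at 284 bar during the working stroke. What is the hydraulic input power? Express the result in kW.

Hydraulic power = P × Q

W ≈ 312 kW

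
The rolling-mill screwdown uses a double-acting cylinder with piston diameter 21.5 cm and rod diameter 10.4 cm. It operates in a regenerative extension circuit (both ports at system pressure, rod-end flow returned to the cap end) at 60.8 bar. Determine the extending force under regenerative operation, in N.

F ≈ 51600 N

With equal pressure on both faces, forces on the annular region cancel; the net push is pressure × rod cross-section.
Rod cross-section A_rod = π/4 × (10.4 cm)² = 84.95 cm^2
F = P × A_rod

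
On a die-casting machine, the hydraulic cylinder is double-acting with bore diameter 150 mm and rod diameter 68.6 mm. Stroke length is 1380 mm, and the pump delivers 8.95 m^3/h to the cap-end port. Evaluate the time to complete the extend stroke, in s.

Cap-side area A_cap = π/4 × (150 mm)² = 17670 mm^2
Swept volume V = A × L; t = V / Q = A·L / Q

t ≈ 9.81 s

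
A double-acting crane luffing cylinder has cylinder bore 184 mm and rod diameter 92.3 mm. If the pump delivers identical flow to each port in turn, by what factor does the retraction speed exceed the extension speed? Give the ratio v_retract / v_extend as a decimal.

Cap-side area A_cap = π/4 × (184 mm)² = 26590 mm^2
Rod-side annular area A_ann = π/4 × (184² − 92.3²) = 19900 mm^2
For equal Q, v ∝ 1/A, so v_ret/v_ext = A_cap/A_ann.

v_ret/v_ext ≈ 1.34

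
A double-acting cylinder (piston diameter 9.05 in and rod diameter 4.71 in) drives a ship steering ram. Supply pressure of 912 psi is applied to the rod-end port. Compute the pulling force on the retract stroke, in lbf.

F ≈ 42800 lbf

Rod-side annular area A_ann = π/4 × (9.05² − 4.71²) = 46.90 in^2
On retraction the pressure acts on the annular area (bore minus rod).
F = P × A_ann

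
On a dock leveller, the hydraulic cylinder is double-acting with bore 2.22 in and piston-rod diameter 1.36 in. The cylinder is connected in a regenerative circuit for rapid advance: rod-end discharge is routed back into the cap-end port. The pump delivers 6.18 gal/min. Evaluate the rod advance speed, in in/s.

v ≈ 16.4 in/s

In regeneration the rod-end outflow joins the pump flow into the cap end, so the net volume the pump must supply per unit advance equals the rod cross-section area.
Rod cross-section A_rod = π/4 × (1.36 in)² = 1.453 in^2
v = Q_pump / A_rod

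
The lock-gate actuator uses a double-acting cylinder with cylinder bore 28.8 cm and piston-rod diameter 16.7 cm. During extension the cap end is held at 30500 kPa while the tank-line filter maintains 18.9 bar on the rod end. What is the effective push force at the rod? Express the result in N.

Cap-side area A_cap = π/4 × (28.8 cm)² = 651.4 cm^2
Rod-side annular area A_ann = π/4 × (28.8² − 16.7²) = 432.4 cm^2
Net thrust = P_cap·A_cap − P_rod·A_ann = 1.987e6 N − 81720 N

F ≈ 1.91e6 N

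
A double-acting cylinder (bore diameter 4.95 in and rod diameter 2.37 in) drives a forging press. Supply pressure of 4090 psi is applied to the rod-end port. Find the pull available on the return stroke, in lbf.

Rod-side annular area A_ann = π/4 × (4.95² − 2.37²) = 14.83 in^2
On retraction the pressure acts on the annular area (bore minus rod).
F = P × A_ann

F ≈ 60700 lbf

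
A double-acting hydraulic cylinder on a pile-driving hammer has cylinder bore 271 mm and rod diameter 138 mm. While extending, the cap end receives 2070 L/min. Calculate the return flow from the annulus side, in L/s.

Cap-side area A_cap = π/4 × (271 mm)² = 57680 mm^2
Rod-side annular area A_ann = π/4 × (271² − 138²) = 42720 mm^2
Piston speed v = Q_in/A_cap; rod-end outflow Q_out = v × A_ann = Q_in × A_ann/A_cap.

Q_out ≈ 25.6 L/s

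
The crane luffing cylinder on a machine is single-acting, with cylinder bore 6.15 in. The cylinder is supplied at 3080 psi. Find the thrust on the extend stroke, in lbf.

Cap-side area A_cap = π/4 × (6.15 in)² = 29.71 in^2
F = P × A_cap = 3080 psi × A_cap

F ≈ 91500 lbf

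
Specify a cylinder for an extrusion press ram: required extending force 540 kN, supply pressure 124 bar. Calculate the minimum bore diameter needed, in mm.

Extension force acts on the full piston face: F = P × (π/4)D².
D = √(4F / (πP)) = √(4 × 540 kN / (π × 124 bar))

D ≈ 235 mm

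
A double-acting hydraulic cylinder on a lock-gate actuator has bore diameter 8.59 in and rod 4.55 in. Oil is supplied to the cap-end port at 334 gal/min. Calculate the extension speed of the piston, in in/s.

v ≈ 22.2 in/s

Cap-side area A_cap = π/4 × (8.59 in)² = 57.95 in^2
v = Q / A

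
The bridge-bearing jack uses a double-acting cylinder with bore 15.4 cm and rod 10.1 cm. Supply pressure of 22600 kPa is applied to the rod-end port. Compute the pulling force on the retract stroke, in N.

Rod-side annular area A_ann = π/4 × (15.4² − 10.1²) = 106.1 cm^2
On retraction the pressure acts on the annular area (bore minus rod).
F = P × A_ann

F ≈ 2.40e5 N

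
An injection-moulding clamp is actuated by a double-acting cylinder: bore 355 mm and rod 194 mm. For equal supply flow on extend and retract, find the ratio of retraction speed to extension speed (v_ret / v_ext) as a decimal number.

v_ret/v_ext ≈ 1.43

Cap-side area A_cap = π/4 × (355 mm)² = 98980 mm^2
Rod-side annular area A_ann = π/4 × (355² − 194²) = 69420 mm^2
For equal Q, v ∝ 1/A, so v_ret/v_ext = A_cap/A_ann.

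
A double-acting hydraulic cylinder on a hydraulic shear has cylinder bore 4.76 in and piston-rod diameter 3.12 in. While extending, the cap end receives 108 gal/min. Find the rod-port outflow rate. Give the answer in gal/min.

Cap-side area A_cap = π/4 × (4.76 in)² = 17.80 in^2
Rod-side annular area A_ann = π/4 × (4.76² − 3.12²) = 10.15 in^2
Piston speed v = Q_in/A_cap; rod-end outflow Q_out = v × A_ann = Q_in × A_ann/A_cap.

Q_out ≈ 61.6 gal/min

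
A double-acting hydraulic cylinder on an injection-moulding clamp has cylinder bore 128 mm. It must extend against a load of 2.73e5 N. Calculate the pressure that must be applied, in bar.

P ≈ 212 bar

Cap-side area A_cap = π/4 × (128 mm)² = 12870 mm^2
P = F / A = 2.73e5 N / A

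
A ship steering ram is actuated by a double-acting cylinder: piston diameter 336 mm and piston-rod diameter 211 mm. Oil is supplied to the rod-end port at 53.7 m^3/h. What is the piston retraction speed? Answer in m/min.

v ≈ 16.7 m/min

Rod-side annular area A_ann = π/4 × (336² − 211²) = 53700 mm^2
Flow into the rod-end port fills the annular volume.
v = Q / A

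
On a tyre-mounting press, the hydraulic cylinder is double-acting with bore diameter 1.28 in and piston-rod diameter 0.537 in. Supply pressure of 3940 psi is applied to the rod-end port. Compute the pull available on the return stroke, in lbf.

Rod-side annular area A_ann = π/4 × (1.28² − 0.537²) = 1.060 in^2
On retraction the pressure acts on the annular area (bore minus rod).
F = P × A_ann

F ≈ 4180 lbf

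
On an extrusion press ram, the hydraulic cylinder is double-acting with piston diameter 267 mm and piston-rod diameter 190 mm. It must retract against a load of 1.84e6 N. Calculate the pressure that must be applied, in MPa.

P ≈ 66.6 MPa

Rod-side annular area A_ann = π/4 × (267² − 190²) = 27640 mm^2
Retraction: pressure acts on the annular area.
P = F / A = 1.84e6 N / A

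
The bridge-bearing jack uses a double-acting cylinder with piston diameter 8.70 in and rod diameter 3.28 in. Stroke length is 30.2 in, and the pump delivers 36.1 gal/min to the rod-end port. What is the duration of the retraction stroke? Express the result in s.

t ≈ 11.1 s

Rod-side annular area A_ann = π/4 × (8.70² − 3.28²) = 51.00 in^2
Swept volume V = A × L; t = V / Q = A·L / Q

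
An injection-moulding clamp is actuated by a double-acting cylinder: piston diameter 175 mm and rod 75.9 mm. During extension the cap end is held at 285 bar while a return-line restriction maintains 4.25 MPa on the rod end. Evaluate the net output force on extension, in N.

Cap-side area A_cap = π/4 × (175 mm)² = 24050 mm^2
Rod-side annular area A_ann = π/4 × (175² − 75.9²) = 19530 mm^2
Net thrust = P_cap·A_cap − P_rod·A_ann = 6.855e5 N − 83000 N

F ≈ 6.03e5 N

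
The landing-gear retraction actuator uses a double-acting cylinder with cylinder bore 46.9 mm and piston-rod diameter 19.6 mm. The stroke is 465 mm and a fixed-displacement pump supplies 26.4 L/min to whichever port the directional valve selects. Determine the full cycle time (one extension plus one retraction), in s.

Cap-side area A_cap = π/4 × (46.9 mm)² = 1728 mm^2
Rod-side annular area A_ann = π/4 × (46.9² − 19.6²) = 1426 mm^2
t_ext = A_cap·L/Q = 1.826 s
t_ret = A_ann·L/Q = 1.507 s
t_cycle = t_ext + t_ret

t ≈ 3.33 s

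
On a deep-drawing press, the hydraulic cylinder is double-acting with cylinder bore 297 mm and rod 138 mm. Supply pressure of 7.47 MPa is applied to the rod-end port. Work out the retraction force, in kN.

Rod-side annular area A_ann = π/4 × (297² − 138²) = 54320 mm^2
On retraction the pressure acts on the annular area (bore minus rod).
F = P × A_ann

F ≈ 406 kN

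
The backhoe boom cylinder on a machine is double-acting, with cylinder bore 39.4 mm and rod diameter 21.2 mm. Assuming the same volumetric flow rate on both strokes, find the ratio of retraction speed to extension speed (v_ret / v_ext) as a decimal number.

v_ret/v_ext ≈ 1.41

Cap-side area A_cap = π/4 × (39.4 mm)² = 1219 mm^2
Rod-side annular area A_ann = π/4 × (39.4² − 21.2²) = 866.2 mm^2
For equal Q, v ∝ 1/A, so v_ret/v_ext = A_cap/A_ann.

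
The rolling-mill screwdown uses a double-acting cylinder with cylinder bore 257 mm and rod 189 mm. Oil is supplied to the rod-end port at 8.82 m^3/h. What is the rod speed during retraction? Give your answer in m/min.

Rod-side annular area A_ann = π/4 × (257² − 189²) = 23820 mm^2
Flow into the rod-end port fills the annular volume.
v = Q / A

v ≈ 6.17 m/min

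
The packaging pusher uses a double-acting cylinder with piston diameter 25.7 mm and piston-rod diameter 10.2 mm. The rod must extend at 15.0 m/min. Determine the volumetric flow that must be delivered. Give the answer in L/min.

Cap-side area A_cap = π/4 × (25.7 mm)² = 518.7 mm^2
Q = A × v

Q ≈ 7.78 L/min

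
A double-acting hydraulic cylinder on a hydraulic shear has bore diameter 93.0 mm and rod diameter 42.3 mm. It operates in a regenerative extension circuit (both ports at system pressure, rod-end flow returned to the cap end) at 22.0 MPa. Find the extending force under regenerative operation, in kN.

With equal pressure on both faces, forces on the annular region cancel; the net push is pressure × rod cross-section.
Rod cross-section A_rod = π/4 × (42.3 mm)² = 1405 mm^2
F = P × A_rod

F ≈ 30.9 kN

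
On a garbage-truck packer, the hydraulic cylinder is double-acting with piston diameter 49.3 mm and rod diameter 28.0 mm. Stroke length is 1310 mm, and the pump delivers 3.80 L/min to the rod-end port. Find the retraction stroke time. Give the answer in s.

Rod-side annular area A_ann = π/4 × (49.3² − 28.0²) = 1293 mm^2
Swept volume V = A × L; t = V / Q = A·L / Q

t ≈ 26.7 s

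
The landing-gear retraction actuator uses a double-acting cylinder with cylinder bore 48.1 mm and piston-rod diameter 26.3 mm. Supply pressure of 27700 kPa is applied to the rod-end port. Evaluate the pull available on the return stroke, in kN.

F ≈ 35.3 kN

Rod-side annular area A_ann = π/4 × (48.1² − 26.3²) = 1274 mm^2
On retraction the pressure acts on the annular area (bore minus rod).
F = P × A_ann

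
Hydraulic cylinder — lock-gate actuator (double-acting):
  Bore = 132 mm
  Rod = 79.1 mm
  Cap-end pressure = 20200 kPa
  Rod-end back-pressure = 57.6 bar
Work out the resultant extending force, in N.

Cap-side area A_cap = π/4 × (132 mm)² = 13680 mm^2
Rod-side annular area A_ann = π/4 × (132² − 79.1²) = 8771 mm^2
Net thrust = P_cap·A_cap − P_rod·A_ann = 2.764e5 N − 50520 N

F ≈ 2.26e5 N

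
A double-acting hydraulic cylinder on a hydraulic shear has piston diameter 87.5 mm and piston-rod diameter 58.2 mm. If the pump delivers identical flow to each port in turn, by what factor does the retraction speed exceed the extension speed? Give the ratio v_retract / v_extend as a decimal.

v_ret/v_ext ≈ 1.79

Cap-side area A_cap = π/4 × (87.5 mm)² = 6013 mm^2
Rod-side annular area A_ann = π/4 × (87.5² − 58.2²) = 3353 mm^2
For equal Q, v ∝ 1/A, so v_ret/v_ext = A_cap/A_ann.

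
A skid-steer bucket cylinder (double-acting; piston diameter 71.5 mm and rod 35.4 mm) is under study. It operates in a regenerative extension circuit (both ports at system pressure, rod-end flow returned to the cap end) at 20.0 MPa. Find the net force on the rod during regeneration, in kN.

F ≈ 19.7 kN

With equal pressure on both faces, forces on the annular region cancel; the net push is pressure × rod cross-section.
Rod cross-section A_rod = π/4 × (35.4 mm)² = 984.2 mm^2
F = P × A_rod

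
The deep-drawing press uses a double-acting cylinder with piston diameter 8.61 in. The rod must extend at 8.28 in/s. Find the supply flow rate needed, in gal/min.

Q ≈ 125 gal/min

Cap-side area A_cap = π/4 × (8.61 in)² = 58.22 in^2
Q = A × v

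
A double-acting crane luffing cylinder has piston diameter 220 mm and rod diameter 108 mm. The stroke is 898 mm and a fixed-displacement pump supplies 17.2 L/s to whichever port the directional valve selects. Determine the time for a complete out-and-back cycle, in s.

t ≈ 3.49 s

Cap-side area A_cap = π/4 × (220 mm)² = 38010 mm^2
Rod-side annular area A_ann = π/4 × (220² − 108²) = 28850 mm^2
t_ext = A_cap·L/Q = 1.985 s
t_ret = A_ann·L/Q = 1.506 s
t_cycle = t_ext + t_ret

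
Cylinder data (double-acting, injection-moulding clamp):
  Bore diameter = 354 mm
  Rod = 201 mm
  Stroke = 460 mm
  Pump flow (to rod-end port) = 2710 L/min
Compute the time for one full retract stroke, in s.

Rod-side annular area A_ann = π/4 × (354² − 201²) = 66690 mm^2
Swept volume V = A × L; t = V / Q = A·L / Q

t ≈ 0.679 s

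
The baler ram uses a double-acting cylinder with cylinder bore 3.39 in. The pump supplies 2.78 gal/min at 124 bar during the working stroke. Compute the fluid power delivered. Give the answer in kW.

Hydraulic power = P × Q

W ≈ 2.17 kW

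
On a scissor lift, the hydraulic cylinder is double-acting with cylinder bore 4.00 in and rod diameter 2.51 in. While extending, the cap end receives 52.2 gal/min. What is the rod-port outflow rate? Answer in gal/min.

Q_out ≈ 31.6 gal/min

Cap-side area A_cap = π/4 × (4.00 in)² = 12.57 in^2
Rod-side annular area A_ann = π/4 × (4.00² − 2.51²) = 7.618 in^2
Piston speed v = Q_in/A_cap; rod-end outflow Q_out = v × A_ann = Q_in × A_ann/A_cap.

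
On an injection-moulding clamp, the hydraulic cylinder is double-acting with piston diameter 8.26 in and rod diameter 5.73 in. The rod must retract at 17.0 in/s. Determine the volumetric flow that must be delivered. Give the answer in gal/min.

Q ≈ 123 gal/min

Rod-side annular area A_ann = π/4 × (8.26² − 5.73²) = 27.80 in^2
Q = A × v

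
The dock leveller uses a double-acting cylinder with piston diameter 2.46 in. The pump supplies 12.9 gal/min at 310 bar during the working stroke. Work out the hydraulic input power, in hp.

W ≈ 33.8 hp

Hydraulic power = P × Q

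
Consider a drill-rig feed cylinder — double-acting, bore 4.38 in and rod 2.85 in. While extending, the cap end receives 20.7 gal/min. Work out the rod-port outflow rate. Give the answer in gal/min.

Cap-side area A_cap = π/4 × (4.38 in)² = 15.07 in^2
Rod-side annular area A_ann = π/4 × (4.38² − 2.85²) = 8.688 in^2
Piston speed v = Q_in/A_cap; rod-end outflow Q_out = v × A_ann = Q_in × A_ann/A_cap.

Q_out ≈ 11.9 gal/min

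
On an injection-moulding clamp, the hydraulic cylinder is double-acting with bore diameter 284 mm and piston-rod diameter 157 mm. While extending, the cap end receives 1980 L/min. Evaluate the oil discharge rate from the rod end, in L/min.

Cap-side area A_cap = π/4 × (284 mm)² = 63350 mm^2
Rod-side annular area A_ann = π/4 × (284² − 157²) = 43990 mm^2
Piston speed v = Q_in/A_cap; rod-end outflow Q_out = v × A_ann = Q_in × A_ann/A_cap.

Q_out ≈ 1370 L/min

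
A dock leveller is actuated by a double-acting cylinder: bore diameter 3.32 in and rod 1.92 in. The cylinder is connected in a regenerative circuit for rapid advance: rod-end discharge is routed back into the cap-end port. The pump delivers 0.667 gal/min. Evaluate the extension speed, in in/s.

v ≈ 0.887 in/s

In regeneration the rod-end outflow joins the pump flow into the cap end, so the net volume the pump must supply per unit advance equals the rod cross-section area.
Rod cross-section A_rod = π/4 × (1.92 in)² = 2.895 in^2
v = Q_pump / A_rod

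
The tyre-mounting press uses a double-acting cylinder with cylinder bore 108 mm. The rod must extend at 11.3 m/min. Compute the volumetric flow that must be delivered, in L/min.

Cap-side area A_cap = π/4 × (108 mm)² = 9161 mm^2
Q = A × v

Q ≈ 104 L/min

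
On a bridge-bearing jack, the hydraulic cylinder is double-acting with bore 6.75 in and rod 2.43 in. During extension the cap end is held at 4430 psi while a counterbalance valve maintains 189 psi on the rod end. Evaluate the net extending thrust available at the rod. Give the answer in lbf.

Cap-side area A_cap = π/4 × (6.75 in)² = 35.78 in^2
Rod-side annular area A_ann = π/4 × (6.75² − 2.43²) = 31.15 in^2
Net thrust = P_cap·A_cap − P_rod·A_ann = 1.585e5 lbf − 5887 lbf

F ≈ 1.53e5 lbf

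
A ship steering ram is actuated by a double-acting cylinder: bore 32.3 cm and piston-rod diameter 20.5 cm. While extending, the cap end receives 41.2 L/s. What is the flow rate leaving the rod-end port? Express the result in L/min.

Q_out ≈ 1480 L/min

Cap-side area A_cap = π/4 × (32.3 cm)² = 819.4 cm^2
Rod-side annular area A_ann = π/4 × (32.3² − 20.5²) = 489.3 cm^2
Piston speed v = Q_in/A_cap; rod-end outflow Q_out = v × A_ann = Q_in × A_ann/A_cap.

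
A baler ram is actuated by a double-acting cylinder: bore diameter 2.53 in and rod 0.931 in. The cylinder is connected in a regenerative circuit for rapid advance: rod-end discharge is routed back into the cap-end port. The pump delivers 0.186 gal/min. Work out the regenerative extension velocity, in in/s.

In regeneration the rod-end outflow joins the pump flow into the cap end, so the net volume the pump must supply per unit advance equals the rod cross-section area.
Rod cross-section A_rod = π/4 × (0.931 in)² = 0.6808 in^2
v = Q_pump / A_rod

v ≈ 1.05 in/s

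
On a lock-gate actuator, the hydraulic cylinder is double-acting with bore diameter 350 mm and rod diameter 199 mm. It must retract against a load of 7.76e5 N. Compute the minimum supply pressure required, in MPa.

P ≈ 11.9 MPa

Rod-side annular area A_ann = π/4 × (350² − 199²) = 65110 mm^2
Retraction: pressure acts on the annular area.
P = F / A = 7.76e5 N / A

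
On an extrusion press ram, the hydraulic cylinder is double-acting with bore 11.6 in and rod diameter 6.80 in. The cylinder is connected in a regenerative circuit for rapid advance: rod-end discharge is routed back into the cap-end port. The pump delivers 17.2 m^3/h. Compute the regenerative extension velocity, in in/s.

In regeneration the rod-end outflow joins the pump flow into the cap end, so the net volume the pump must supply per unit advance equals the rod cross-section area.
Rod cross-section A_rod = π/4 × (6.80 in)² = 36.32 in^2
v = Q_pump / A_rod

v ≈ 8.03 in/s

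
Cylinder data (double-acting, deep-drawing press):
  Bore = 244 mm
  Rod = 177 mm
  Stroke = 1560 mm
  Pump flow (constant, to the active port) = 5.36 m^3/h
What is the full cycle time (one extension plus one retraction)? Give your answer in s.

Cap-side area A_cap = π/4 × (244 mm)² = 46760 mm^2
Rod-side annular area A_ann = π/4 × (244² − 177²) = 22150 mm^2
t_ext = A_cap·L/Q = 48.99 s
t_ret = A_ann·L/Q = 23.21 s
t_cycle = t_ext + t_ret

t ≈ 72.2 s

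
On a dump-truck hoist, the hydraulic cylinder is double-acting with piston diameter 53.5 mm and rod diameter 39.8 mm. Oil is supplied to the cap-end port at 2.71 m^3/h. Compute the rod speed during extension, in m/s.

Cap-side area A_cap = π/4 × (53.5 mm)² = 2248 mm^2
v = Q / A

v ≈ 0.335 m/s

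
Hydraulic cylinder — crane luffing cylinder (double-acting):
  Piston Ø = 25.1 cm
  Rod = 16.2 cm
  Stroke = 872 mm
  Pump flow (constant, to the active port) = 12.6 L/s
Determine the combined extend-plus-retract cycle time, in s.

t ≈ 5.42 s

Cap-side area A_cap = π/4 × (25.1 cm)² = 494.8 cm^2
Rod-side annular area A_ann = π/4 × (25.1² − 16.2²) = 288.7 cm^2
t_ext = A_cap·L/Q = 3.424 s
t_ret = A_ann·L/Q = 1.998 s
t_cycle = t_ext + t_ret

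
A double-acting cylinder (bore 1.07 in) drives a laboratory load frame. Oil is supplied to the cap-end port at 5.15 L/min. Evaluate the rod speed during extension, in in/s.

v ≈ 5.83 in/s

Cap-side area A_cap = π/4 × (1.07 in)² = 0.8992 in^2
v = Q / A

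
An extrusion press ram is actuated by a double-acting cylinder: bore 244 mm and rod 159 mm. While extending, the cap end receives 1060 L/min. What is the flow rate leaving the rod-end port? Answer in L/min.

Cap-side area A_cap = π/4 × (244 mm)² = 46760 mm^2
Rod-side annular area A_ann = π/4 × (244² − 159²) = 26900 mm^2
Piston speed v = Q_in/A_cap; rod-end outflow Q_out = v × A_ann = Q_in × A_ann/A_cap.

Q_out ≈ 610 L/min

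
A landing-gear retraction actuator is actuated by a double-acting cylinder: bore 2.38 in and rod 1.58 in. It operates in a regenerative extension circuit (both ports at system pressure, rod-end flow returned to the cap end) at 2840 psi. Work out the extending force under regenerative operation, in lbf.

With equal pressure on both faces, forces on the annular region cancel; the net push is pressure × rod cross-section.
Rod cross-section A_rod = π/4 × (1.58 in)² = 1.961 in^2
F = P × A_rod

F ≈ 5570 lbf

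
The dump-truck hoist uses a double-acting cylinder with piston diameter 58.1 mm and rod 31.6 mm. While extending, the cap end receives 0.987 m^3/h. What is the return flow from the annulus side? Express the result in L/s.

Cap-side area A_cap = π/4 × (58.1 mm)² = 2651 mm^2
Rod-side annular area A_ann = π/4 × (58.1² − 31.6²) = 1867 mm^2
Piston speed v = Q_in/A_cap; rod-end outflow Q_out = v × A_ann = Q_in × A_ann/A_cap.

Q_out ≈ 0.193 L/s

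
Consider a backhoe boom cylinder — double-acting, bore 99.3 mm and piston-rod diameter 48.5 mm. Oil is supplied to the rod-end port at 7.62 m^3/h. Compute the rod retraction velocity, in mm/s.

Rod-side annular area A_ann = π/4 × (99.3² − 48.5²) = 5897 mm^2
Flow into the rod-end port fills the annular volume.
v = Q / A

v ≈ 359 mm/s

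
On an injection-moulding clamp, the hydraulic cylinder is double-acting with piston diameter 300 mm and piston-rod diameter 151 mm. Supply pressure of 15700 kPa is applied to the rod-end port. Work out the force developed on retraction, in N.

F ≈ 8.29e5 N

Rod-side annular area A_ann = π/4 × (300² − 151²) = 52780 mm^2
On retraction the pressure acts on the annular area (bore minus rod).
F = P × A_ann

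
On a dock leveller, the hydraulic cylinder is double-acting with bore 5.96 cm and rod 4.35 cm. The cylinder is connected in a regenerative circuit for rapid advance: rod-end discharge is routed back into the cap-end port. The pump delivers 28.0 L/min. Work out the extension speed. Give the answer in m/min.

v ≈ 18.8 m/min

In regeneration the rod-end outflow joins the pump flow into the cap end, so the net volume the pump must supply per unit advance equals the rod cross-section area.
Rod cross-section A_rod = π/4 × (4.35 cm)² = 14.86 cm^2
v = Q_pump / A_rod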